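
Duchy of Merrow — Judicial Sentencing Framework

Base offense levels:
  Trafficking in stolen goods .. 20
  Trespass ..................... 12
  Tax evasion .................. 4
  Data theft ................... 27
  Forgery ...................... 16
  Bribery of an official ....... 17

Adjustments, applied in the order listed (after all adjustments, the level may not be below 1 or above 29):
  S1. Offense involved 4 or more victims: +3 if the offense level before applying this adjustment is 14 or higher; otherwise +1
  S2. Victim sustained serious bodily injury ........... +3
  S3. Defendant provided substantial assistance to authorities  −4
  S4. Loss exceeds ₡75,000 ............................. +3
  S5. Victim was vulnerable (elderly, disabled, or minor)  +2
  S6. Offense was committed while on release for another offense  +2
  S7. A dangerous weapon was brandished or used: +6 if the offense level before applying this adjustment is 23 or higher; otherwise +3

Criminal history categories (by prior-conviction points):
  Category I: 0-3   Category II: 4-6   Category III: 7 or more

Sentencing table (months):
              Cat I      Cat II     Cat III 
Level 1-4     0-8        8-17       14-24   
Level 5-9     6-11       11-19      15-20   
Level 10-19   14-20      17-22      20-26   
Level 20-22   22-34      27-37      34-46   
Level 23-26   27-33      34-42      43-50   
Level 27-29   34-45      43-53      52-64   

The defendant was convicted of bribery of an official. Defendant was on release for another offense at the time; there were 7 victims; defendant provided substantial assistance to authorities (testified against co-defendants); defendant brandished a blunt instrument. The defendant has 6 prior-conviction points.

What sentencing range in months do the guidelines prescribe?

27-37 months

Base offense level for bribery of an official: 17.
S1 applies (level before this adjustment is 17 ≥ 14, so +3): 17 + 3 = 20.
S2 does not apply.
S3 applies: 20 − 4 = 16.
S5 does not apply.
S6 applies: 16 + 2 = 18.
S7 applies (level before this adjustment is 18 < 23, so +3): 18 + 3 = 21.
Final offense level: 21.
Criminal history: 6 prior points → Category II (4-6).
Level 21 falls in the 20-22 band.
Grid: Level 20-22 × Category II = 27-37 months.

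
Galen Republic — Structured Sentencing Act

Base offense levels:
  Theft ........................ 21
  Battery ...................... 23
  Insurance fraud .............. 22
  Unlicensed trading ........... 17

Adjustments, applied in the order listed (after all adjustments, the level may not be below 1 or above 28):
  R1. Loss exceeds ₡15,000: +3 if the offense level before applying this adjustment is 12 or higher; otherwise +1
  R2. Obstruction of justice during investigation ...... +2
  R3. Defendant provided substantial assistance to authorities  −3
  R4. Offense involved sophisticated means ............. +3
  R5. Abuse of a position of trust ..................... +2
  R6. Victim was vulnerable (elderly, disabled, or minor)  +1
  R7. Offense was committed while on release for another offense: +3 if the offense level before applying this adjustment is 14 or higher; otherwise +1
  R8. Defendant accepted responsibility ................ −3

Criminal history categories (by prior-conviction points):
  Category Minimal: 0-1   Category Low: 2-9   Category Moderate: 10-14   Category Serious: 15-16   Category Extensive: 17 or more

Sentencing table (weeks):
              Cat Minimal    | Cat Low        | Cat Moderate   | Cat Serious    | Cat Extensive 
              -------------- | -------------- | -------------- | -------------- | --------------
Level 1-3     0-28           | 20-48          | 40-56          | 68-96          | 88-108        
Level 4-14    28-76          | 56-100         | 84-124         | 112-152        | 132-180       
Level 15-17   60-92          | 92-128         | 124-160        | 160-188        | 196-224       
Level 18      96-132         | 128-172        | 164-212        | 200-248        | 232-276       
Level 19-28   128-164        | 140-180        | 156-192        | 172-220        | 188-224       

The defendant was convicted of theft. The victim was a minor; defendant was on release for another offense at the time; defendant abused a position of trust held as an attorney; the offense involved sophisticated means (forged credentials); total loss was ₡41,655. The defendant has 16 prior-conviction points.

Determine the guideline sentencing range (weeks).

Base offense level for theft: 21.
R1 applies (level before this adjustment is 21 ≥ 12, so +3): 21 + 3 = 24.
R2 does not apply.
R4 applies: 24 + 3 = 27.
R5 applies: 27 + 2 = 29.
R6 applies: 29 + 1 = 30.
R7 applies (level before this adjustment is 30 ≥ 14, so +3): 30 + 3 = 33.
R8 does not apply.
Level 33 exceeds the maximum of 28; capped at 28.
Final offense level: 28.
Criminal history: 16 prior points → Category Serious (15-16).
Level 28 falls in the 19-28 band.
Grid: Level 19-28 × Category Serious = 172-220 weeks.

172-220 weeks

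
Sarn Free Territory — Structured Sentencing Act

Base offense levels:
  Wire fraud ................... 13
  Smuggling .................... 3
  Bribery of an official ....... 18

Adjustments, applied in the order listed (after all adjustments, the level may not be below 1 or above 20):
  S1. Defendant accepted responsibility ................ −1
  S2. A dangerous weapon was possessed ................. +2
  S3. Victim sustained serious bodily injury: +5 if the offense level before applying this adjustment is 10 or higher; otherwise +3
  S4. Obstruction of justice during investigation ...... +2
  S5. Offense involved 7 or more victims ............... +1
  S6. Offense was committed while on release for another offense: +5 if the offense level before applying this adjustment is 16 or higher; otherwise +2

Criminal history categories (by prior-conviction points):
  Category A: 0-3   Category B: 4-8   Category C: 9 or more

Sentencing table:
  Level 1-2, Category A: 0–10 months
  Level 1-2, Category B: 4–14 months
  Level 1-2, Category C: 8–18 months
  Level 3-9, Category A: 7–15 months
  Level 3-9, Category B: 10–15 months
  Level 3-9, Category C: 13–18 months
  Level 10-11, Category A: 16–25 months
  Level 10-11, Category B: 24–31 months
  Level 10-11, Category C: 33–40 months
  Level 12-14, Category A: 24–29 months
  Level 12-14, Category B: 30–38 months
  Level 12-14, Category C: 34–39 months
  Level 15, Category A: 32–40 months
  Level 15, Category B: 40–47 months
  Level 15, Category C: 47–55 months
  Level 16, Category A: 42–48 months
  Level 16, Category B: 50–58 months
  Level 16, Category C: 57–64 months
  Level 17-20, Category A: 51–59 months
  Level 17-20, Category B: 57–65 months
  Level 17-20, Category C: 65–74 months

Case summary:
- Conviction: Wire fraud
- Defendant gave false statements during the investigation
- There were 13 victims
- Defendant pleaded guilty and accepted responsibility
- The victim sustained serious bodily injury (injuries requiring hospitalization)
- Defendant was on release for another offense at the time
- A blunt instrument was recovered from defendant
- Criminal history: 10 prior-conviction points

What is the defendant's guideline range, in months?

Base offense level for wire fraud: 13.
S1 applies: 13 − 1 = 12.
S2 applies: 12 + 2 = 14.
S3 applies (level before this adjustment is 14 ≥ 10, so +5): 14 + 5 = 19.
S4 applies: 19 + 2 = 21.
S5 applies: 21 + 1 = 22.
S6 applies (level before this adjustment is 22 ≥ 16, so +5): 22 + 5 = 27.
Level 27 exceeds the maximum of 20; capped at 20.
Final offense level: 20.
Criminal history: 10 prior points → Category C (9+).
Level 20 falls in the 17-20 band.
Grid: Level 17-20 × Category C = 65-74 months.

65-74 months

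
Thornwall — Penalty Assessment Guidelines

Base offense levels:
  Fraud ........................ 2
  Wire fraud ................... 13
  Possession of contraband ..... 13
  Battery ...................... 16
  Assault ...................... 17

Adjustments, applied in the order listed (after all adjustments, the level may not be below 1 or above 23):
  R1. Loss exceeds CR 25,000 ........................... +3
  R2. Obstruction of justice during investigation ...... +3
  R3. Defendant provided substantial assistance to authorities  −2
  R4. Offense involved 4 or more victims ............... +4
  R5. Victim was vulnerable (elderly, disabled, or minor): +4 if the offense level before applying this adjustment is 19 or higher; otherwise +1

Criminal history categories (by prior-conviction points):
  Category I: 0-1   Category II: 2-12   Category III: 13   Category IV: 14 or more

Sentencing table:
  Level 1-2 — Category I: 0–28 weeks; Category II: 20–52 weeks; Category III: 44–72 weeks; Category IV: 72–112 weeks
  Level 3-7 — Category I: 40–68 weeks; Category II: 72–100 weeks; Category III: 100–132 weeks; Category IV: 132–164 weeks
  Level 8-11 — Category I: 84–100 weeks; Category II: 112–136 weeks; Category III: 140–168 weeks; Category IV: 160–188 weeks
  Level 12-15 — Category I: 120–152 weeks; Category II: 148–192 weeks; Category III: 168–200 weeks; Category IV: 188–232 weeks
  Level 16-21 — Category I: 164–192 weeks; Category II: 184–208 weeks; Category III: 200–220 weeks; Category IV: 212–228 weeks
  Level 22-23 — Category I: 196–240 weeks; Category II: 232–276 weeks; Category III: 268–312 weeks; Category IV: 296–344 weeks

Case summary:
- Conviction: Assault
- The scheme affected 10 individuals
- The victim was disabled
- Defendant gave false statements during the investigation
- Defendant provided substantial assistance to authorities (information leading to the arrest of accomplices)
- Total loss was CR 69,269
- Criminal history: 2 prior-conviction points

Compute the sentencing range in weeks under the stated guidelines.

232-276 weeks

Base offense level for assault: 17.
R1 applies: 17 + 3 = 20.
R2 applies: 20 + 3 = 23.
R3 applies: 23 − 2 = 21.
R4 applies: 21 + 4 = 25.
R5 applies (level before this adjustment is 25 ≥ 19, so +4): 25 + 4 = 29.
Level 29 exceeds the maximum of 23; capped at 23.
Final offense level: 23.
Criminal history: 2 prior points → Category II (2-12).
Level 23 falls in the 22-23 band.
Grid: Level 22-23 × Category II = 232-276 weeks.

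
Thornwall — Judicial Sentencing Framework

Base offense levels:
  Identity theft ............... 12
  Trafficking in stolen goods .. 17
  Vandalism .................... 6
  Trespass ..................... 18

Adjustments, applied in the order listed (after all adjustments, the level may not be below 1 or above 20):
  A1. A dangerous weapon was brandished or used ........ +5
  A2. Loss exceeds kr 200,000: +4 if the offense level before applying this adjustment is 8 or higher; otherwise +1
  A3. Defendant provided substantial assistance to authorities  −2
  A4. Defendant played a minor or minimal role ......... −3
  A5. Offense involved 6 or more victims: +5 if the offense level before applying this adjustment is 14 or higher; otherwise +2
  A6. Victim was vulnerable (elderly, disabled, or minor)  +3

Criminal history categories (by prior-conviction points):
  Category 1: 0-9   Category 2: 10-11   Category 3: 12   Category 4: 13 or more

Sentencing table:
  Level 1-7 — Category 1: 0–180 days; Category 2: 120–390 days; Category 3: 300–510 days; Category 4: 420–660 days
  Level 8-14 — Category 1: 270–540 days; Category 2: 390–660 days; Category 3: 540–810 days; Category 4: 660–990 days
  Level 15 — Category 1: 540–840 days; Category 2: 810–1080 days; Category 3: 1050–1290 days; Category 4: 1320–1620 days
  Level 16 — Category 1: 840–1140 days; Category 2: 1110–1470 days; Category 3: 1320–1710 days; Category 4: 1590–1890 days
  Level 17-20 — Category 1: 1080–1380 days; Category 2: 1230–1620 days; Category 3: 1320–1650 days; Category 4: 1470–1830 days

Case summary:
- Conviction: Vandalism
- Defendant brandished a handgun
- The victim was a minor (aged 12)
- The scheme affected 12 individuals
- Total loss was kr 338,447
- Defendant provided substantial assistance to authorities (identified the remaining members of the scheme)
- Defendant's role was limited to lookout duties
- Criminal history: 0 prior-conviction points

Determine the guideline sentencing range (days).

Base offense level for vandalism: 6.
A1 applies: 6 + 5 = 11.
A2 applies (level before this adjustment is 11 ≥ 8, so +4): 11 + 4 = 15.
A3 applies: 15 − 2 = 13.
A4 applies: 13 − 3 = 10.
A5 applies (level before this adjustment is 10 < 14, so +2): 10 + 2 = 12.
A6 applies: 12 + 3 = 15.
Final offense level: 15.
Criminal history: 0 prior points → Category 1 (0-9).
Level 15 falls in the 15 band.
Grid: Level 15 × Category 1 = 540-840 days.

540-840 days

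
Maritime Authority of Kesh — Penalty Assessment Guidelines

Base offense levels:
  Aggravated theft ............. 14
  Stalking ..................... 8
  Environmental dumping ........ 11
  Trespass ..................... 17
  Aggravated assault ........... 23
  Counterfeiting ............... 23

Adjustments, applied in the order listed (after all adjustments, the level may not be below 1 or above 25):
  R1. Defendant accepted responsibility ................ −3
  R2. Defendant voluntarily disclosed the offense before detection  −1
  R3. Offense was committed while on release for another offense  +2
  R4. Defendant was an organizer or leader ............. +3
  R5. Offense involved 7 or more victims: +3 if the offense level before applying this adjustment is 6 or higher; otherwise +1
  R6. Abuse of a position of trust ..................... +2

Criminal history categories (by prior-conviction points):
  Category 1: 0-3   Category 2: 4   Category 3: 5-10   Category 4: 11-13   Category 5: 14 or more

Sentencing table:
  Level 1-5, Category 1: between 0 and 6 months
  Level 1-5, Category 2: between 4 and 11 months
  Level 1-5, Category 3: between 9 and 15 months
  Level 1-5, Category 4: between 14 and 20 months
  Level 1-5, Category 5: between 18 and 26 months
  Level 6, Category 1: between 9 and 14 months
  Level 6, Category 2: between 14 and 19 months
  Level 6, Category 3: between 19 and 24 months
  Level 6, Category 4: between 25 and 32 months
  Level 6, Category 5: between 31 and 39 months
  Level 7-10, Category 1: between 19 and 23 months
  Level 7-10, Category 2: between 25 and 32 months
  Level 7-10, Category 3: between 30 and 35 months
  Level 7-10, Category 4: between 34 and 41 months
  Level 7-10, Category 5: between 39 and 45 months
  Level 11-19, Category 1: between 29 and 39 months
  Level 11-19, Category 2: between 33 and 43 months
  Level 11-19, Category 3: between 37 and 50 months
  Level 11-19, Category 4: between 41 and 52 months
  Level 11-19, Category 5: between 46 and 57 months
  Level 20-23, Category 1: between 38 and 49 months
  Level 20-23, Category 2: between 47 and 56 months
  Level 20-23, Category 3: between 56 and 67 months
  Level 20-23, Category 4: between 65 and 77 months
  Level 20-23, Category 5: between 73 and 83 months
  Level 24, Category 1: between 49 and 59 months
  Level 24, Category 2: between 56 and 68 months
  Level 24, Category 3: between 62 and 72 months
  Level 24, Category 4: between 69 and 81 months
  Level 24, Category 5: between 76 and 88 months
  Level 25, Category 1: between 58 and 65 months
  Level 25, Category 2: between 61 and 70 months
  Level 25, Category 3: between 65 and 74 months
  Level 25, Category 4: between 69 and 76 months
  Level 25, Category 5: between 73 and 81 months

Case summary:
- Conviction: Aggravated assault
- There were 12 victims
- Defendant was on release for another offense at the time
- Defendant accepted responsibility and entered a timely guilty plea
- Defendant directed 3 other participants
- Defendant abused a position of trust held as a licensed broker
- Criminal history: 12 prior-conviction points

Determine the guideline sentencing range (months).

Base offense level for aggravated assault: 23.
R1 applies: 23 − 3 = 20.
R2 does not apply.
R3 applies: 20 + 2 = 22.
R4 applies: 22 + 3 = 25.
R5 applies (level before this adjustment is 25 ≥ 6, so +3): 25 + 3 = 28.
R6 applies: 28 + 2 = 30.
Level 30 exceeds the maximum of 25; capped at 25.
Final offense level: 25.
Criminal history: 12 prior points → Category 4 (11-13).
Level 25 falls in the 25 band.
Grid: Level 25 × Category 4 = 69-76 months.

69-76 months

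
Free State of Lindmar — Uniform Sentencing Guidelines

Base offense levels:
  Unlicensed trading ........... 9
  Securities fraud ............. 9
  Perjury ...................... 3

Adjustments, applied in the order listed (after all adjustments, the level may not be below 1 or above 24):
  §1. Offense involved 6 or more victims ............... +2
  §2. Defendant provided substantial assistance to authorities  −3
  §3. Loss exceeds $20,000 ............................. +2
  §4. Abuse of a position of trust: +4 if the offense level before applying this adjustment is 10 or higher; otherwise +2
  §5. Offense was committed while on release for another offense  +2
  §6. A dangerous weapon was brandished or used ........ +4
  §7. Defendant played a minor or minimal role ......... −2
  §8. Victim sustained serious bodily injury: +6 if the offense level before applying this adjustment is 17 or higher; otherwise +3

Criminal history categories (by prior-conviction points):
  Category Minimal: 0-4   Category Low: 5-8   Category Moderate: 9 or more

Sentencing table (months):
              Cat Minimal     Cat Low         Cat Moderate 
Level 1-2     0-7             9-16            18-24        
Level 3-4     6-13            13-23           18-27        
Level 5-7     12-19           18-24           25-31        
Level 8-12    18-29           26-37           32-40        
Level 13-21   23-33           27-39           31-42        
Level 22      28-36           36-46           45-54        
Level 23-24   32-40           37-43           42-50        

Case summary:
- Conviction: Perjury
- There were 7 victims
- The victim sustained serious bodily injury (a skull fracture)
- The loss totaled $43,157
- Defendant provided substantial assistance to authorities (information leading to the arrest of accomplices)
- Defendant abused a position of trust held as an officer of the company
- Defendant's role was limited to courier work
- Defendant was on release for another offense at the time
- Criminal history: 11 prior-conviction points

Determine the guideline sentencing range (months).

32-40 months

Base offense level for perjury: 3.
§1 applies: 3 + 2 = 5.
§2 applies: 5 − 3 = 2.
§3 applies: 2 + 2 = 4.
§4 applies (level before this adjustment is 4 < 10, so +2): 4 + 2 = 6.
§5 applies: 6 + 2 = 8.
§6 does not apply.
§7 applies: 8 − 2 = 6.
§8 applies (level before this adjustment is 6 < 17, so +3): 6 + 3 = 9.
Final offense level: 9.
Criminal history: 11 prior points → Category Moderate (9+).
Level 9 falls in the 8-12 band.
Grid: Level 8-12 × Category Moderate = 32-40 months.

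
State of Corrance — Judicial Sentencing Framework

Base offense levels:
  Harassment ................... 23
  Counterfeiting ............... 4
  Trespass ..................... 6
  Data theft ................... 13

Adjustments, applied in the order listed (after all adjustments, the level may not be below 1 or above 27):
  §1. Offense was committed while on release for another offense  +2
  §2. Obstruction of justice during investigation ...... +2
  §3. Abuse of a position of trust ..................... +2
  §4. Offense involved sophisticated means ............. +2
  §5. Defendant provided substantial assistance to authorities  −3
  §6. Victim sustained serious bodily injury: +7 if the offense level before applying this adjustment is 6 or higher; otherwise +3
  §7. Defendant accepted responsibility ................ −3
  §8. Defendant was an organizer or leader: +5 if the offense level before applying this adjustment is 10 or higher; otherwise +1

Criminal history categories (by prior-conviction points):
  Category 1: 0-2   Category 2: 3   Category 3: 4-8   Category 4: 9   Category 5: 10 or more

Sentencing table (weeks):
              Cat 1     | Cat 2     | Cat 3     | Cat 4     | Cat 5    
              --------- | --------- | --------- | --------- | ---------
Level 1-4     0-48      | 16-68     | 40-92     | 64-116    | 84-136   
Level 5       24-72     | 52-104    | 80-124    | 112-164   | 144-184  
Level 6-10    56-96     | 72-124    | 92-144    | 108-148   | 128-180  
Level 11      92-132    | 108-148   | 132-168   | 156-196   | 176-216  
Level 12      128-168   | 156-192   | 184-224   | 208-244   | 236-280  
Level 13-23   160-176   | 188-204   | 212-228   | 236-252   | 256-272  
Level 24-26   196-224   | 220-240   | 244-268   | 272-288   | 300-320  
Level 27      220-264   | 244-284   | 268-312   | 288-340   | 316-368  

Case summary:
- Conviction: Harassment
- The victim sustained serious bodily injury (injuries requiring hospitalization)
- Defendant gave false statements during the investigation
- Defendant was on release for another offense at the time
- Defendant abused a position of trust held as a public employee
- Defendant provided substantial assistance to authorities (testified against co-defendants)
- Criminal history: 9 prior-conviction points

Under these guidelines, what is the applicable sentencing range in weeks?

Base offense level for harassment: 23.
§1 applies: 23 + 2 = 25.
§2 applies: 25 + 2 = 27.
§3 applies: 27 + 2 = 29.
§4 does not apply.
§5 applies: 29 − 3 = 26.
§6 applies (level before this adjustment is 26 ≥ 6, so +7): 26 + 7 = 33.
§7 does not apply.
§8 does not apply.
Level 33 exceeds the maximum of 27; capped at 27.
Final offense level: 27.
Criminal history: 9 prior points → Category 4 (9).
Level 27 falls in the 27 band.
Grid: Level 27 × Category 4 = 288-340 weeks.

288-340 weeks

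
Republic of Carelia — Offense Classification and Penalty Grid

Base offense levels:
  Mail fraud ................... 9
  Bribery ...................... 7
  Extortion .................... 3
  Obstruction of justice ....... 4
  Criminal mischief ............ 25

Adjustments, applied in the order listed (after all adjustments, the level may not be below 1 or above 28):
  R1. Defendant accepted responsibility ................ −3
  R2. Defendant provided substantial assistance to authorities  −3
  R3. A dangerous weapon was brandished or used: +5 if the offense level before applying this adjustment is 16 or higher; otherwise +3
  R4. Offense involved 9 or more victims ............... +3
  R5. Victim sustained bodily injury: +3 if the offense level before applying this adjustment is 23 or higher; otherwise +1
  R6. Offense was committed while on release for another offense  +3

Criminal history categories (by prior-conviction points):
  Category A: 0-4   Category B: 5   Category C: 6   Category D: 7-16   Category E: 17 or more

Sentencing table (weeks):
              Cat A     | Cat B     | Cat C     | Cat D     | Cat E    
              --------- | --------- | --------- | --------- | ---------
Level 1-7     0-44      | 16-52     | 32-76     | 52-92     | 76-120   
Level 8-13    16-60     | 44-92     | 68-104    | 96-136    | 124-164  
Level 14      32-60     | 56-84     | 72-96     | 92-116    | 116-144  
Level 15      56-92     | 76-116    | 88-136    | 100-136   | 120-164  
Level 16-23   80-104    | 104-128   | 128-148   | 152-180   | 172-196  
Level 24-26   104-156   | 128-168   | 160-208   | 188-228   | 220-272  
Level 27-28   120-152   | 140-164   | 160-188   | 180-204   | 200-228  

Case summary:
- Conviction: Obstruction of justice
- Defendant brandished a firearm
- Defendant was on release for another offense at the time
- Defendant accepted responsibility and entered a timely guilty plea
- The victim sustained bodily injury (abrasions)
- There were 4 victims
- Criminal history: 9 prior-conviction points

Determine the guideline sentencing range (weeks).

Base offense level for obstruction of justice: 4.
R1 applies: 4 − 3 = 1.
R3 applies (level before this adjustment is 1 < 16, so +3): 1 + 3 = 4.
R4 does not apply.
R5 applies (level before this adjustment is 4 < 23, so +1): 4 + 1 = 5.
R6 applies: 5 + 3 = 8.
Final offense level: 8.
Criminal history: 9 prior points → Category D (7-16).
Level 8 falls in the 8-13 band.
Grid: Level 8-13 × Category D = 96-136 weeks.

96-136 weeks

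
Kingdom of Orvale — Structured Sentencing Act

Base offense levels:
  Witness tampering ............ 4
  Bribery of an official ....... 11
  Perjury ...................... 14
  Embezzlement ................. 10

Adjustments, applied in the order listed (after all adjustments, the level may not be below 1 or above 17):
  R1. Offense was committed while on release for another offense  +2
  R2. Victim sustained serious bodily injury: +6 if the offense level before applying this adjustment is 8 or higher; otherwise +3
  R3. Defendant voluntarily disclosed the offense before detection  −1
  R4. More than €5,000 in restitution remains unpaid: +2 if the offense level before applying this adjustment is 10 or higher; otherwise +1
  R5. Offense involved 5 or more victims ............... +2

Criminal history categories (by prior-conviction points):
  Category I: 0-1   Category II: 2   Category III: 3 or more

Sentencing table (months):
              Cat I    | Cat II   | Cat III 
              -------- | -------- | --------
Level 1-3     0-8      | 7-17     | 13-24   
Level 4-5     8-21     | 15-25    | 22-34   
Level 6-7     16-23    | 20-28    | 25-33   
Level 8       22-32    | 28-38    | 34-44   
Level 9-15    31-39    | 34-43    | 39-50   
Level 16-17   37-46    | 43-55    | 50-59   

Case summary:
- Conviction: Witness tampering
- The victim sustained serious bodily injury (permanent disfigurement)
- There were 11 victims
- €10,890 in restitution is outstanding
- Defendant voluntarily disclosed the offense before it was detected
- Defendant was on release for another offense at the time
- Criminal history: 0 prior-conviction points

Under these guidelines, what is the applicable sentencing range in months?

31-39 months

Base offense level for witness tampering: 4.
R1 applies: 4 + 2 = 6.
R2 applies (level before this adjustment is 6 < 8, so +3): 6 + 3 = 9.
R3 applies: 9 − 1 = 8.
R4 applies (level before this adjustment is 8 < 10, so +1): 8 + 1 = 9.
R5 applies: 9 + 2 = 11.
Final offense level: 11.
Criminal history: 0 prior points → Category I (0-1).
Level 11 falls in the 9-15 band.
Grid: Level 9-15 × Category I = 31-39 months.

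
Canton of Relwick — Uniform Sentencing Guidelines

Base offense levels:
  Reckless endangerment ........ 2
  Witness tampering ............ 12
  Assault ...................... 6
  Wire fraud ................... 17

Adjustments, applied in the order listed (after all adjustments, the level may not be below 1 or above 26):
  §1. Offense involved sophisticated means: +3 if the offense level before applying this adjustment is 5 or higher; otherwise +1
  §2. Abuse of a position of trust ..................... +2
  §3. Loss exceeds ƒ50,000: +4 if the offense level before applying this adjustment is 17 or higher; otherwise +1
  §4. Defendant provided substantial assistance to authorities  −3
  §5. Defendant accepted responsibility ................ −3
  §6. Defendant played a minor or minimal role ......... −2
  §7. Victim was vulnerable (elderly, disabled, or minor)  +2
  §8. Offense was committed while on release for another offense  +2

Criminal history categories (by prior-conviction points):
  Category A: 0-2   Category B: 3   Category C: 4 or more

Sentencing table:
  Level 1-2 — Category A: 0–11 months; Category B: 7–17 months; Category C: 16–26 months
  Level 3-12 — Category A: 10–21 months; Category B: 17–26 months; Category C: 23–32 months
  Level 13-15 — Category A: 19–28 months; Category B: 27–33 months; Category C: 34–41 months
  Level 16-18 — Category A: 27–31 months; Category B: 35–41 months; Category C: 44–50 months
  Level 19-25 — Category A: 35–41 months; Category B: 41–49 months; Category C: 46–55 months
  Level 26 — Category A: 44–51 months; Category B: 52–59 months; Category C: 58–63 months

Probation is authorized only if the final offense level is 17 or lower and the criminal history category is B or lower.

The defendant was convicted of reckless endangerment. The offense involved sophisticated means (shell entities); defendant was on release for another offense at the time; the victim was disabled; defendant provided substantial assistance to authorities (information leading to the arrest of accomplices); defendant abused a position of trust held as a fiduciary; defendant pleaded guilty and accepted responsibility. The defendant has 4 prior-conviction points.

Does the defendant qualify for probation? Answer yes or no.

No

Base offense level for reckless endangerment: 2.
§1 applies (level before this adjustment is 2 < 5, so +1): 2 + 1 = 3.
§2 applies: 3 + 2 = 5.
§3 does not apply.
§4 applies: 5 − 3 = 2.
§5 applies: 2 − 3 = -1.
§7 applies: -1 + 2 = 1.
§8 applies: 1 + 2 = 3.
Final offense level: 3.
Criminal history: 4 prior points → Category C (4+).
Level 3 falls in the 3-12 band.
Grid: Level 3-12 × Category C = 23-32 months.
Probation check: level 3 ≤ 17 and category C > B → not eligible.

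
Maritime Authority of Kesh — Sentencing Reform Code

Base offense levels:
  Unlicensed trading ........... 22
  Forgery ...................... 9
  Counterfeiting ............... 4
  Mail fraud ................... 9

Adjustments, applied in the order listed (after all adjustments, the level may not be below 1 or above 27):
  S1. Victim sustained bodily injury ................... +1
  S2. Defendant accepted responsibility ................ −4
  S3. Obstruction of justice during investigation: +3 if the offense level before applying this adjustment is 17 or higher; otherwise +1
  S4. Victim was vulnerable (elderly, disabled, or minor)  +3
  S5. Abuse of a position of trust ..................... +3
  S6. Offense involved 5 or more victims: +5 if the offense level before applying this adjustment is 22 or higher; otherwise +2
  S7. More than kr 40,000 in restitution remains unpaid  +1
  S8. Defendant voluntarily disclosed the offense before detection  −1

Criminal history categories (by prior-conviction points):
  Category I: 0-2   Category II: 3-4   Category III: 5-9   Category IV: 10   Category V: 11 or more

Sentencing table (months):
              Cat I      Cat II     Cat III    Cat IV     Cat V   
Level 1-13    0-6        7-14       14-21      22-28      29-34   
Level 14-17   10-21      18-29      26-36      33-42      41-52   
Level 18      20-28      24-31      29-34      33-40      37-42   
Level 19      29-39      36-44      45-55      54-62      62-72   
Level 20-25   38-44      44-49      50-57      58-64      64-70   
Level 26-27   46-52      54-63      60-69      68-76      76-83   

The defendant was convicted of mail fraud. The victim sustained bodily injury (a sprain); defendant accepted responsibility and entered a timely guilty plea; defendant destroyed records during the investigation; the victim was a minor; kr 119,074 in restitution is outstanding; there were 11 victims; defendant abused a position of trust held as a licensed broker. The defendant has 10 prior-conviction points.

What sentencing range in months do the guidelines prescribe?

Base offense level for mail fraud: 9.
S1 applies: 9 + 1 = 10.
S2 applies: 10 − 4 = 6.
S3 applies (level before this adjustment is 6 < 17, so +1): 6 + 1 = 7.
S4 applies: 7 + 3 = 10.
S5 applies: 10 + 3 = 13.
S6 applies (level before this adjustment is 13 < 22, so +2): 13 + 2 = 15.
S7 applies: 15 + 1 = 16.
Final offense level: 16.
Criminal history: 10 prior points → Category IV (10).
Level 16 falls in the 14-17 band.
Grid: Level 14-17 × Category IV = 33-42 months.

33-42 months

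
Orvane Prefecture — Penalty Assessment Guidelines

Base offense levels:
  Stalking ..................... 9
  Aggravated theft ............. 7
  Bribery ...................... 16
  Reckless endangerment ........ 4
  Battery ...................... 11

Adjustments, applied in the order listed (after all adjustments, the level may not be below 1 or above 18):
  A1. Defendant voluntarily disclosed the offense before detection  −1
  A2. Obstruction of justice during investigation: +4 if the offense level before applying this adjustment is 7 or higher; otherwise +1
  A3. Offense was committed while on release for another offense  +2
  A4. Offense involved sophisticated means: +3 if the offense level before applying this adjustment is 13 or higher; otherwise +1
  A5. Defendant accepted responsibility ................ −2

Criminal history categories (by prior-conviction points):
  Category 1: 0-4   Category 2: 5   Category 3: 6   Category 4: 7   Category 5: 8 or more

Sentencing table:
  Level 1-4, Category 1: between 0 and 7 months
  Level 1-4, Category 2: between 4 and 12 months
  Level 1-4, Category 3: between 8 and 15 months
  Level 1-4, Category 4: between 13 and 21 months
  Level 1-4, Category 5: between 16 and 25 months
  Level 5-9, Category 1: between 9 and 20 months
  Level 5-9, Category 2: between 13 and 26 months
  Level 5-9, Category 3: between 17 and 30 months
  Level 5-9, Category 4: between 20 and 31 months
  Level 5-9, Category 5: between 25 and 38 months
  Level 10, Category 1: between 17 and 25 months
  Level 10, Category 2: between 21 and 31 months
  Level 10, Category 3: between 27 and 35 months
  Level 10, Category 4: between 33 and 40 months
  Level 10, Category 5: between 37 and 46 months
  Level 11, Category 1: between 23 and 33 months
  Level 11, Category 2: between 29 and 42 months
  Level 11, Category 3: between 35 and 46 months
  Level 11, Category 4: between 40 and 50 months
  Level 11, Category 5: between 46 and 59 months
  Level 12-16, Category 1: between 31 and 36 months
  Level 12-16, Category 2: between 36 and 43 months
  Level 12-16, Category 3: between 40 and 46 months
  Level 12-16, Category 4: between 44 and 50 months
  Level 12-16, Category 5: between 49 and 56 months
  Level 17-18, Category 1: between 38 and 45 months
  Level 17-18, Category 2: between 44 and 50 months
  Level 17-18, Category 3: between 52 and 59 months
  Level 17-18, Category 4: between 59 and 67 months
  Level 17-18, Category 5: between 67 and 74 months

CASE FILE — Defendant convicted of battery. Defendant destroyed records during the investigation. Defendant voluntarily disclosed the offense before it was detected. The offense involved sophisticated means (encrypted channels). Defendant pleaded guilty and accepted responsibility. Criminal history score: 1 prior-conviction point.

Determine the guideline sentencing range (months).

Base offense level for battery: 11.
A1 applies: 11 − 1 = 10.
A2 applies (level before this adjustment is 10 ≥ 7, so +4): 10 + 4 = 14.
A4 applies (level before this adjustment is 14 ≥ 13, so +3): 14 + 3 = 17.
A5 applies: 17 − 2 = 15.
Final offense level: 15.
Criminal history: 1 prior point → Category 1 (0-4).
Level 15 falls in the 12-16 band.
Grid: Level 12-16 × Category 1 = 31-36 months.

31-36 months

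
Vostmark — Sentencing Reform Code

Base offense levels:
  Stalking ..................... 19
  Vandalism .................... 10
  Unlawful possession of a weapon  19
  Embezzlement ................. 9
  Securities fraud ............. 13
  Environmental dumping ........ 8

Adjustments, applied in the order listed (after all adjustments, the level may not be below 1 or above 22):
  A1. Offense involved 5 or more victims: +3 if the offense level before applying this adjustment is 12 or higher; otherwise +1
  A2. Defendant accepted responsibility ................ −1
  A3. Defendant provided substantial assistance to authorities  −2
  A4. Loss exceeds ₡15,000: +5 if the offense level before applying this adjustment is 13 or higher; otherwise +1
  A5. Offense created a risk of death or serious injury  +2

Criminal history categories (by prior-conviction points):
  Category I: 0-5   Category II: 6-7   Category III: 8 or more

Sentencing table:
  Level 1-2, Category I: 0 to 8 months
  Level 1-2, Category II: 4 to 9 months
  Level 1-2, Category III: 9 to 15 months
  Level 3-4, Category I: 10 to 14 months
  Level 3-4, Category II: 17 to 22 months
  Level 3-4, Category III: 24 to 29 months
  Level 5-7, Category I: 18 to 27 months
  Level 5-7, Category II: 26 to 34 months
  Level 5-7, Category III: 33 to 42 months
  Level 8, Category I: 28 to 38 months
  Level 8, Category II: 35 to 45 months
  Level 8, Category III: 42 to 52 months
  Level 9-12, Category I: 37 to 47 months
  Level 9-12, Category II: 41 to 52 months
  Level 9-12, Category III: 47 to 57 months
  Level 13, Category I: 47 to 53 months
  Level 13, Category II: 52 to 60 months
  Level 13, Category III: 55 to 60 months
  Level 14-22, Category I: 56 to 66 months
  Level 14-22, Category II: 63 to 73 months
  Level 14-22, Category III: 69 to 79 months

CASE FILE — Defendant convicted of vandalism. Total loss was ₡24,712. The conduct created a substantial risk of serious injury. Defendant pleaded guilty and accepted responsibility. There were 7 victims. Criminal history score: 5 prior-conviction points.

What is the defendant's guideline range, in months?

Base offense level for vandalism: 10.
A1 applies (level before this adjustment is 10 < 12, so +1): 10 + 1 = 11.
A2 applies: 11 − 1 = 10.
A4 applies (level before this adjustment is 10 < 13, so +1): 10 + 1 = 11.
A5 applies: 11 + 2 = 13.
Final offense level: 13.
Criminal history: 5 prior points → Category I (0-5).
Level 13 falls in the 13 band.
Grid: Level 13 × Category I = 47-53 months.

47-53 months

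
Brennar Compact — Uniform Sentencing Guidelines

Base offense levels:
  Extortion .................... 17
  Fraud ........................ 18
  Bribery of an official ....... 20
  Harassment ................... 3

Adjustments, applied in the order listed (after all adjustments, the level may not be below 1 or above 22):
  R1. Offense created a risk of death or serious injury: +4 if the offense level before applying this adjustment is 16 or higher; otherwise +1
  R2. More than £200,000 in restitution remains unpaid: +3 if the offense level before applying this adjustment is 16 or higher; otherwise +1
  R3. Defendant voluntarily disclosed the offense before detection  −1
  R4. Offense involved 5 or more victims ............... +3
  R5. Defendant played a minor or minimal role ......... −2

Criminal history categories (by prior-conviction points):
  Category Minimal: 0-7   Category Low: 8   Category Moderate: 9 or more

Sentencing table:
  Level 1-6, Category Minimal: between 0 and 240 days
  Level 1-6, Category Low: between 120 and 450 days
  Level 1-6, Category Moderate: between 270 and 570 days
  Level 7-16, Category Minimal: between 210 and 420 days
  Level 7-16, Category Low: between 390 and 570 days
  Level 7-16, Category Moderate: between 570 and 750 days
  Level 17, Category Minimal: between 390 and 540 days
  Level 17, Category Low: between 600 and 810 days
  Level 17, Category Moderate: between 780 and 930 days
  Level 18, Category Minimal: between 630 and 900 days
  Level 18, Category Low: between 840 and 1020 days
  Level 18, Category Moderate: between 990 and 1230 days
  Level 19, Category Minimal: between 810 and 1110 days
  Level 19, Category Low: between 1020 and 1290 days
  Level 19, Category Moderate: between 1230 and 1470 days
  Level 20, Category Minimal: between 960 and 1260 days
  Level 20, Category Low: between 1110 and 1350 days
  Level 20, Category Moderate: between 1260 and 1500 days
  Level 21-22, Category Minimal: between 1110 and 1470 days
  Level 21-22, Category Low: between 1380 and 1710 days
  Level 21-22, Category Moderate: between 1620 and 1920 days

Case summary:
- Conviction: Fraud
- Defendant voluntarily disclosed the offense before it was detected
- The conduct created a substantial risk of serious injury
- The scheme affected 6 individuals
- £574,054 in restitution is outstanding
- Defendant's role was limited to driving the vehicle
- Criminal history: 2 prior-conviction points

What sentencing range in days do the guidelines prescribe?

Base offense level for fraud: 18.
R1 applies (level before this adjustment is 18 ≥ 16, so +4): 18 + 4 = 22.
R2 applies (level before this adjustment is 22 ≥ 16, so +3): 22 + 3 = 25.
R3 applies: 25 − 1 = 24.
R4 applies: 24 + 3 = 27.
R5 applies: 27 − 2 = 25.
Level 25 exceeds the maximum of 22; capped at 22.
Final offense level: 22.
Criminal history: 2 prior points → Category Minimal (0-7).
Level 22 falls in the 21-22 band.
Grid: Level 21-22 × Category Minimal = 1110-1470 days.

1110-1470 days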